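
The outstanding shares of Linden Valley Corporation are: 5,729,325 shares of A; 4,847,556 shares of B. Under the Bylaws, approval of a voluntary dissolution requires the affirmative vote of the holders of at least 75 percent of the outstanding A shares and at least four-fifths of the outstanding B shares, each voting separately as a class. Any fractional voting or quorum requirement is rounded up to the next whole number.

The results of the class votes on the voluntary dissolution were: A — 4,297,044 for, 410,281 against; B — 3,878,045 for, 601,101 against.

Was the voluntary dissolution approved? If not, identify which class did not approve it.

Approved — every class gave the required vote.

A: 3/4 of 5729325 = 4296993.75, rounded up to 4296994; 4,296,994 required, 4,297,044 in favor — approved.
B: 4/5 of 4847556 = 3878044.80, rounded up to 3878045; 3,878,045 required, 3,878,045 in favor — approved.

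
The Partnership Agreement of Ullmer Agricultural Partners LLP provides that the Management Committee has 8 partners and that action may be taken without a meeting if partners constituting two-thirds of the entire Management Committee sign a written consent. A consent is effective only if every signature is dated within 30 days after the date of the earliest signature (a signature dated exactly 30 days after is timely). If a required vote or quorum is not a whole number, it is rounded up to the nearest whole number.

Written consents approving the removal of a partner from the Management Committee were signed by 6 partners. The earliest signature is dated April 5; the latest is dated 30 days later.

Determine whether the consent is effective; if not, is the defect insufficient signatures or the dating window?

Signatures required: two-thirds of 8 — 2/3 of 8 = 5.33, rounded up to 6, so 6 needed; 6 signed. Sufficient.
Dating window: the latest signature is 30 days after the earliest; the limit is 30 days. Within the window.

Effective — both the signature and dating-window requirements are satisfied.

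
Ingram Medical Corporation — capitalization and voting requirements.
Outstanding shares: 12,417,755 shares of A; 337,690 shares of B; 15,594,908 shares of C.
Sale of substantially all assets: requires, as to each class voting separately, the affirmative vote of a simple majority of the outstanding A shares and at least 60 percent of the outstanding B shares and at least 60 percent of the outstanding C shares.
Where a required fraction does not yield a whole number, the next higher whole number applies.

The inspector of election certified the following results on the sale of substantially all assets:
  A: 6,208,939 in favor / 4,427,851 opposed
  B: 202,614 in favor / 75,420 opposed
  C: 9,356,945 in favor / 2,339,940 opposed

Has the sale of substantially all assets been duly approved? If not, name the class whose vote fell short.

Approved — every class gave the required vote.

A: a majority of 12417755 is 6208878; 6,208,878 required, 6,208,939 in favor — approved.
B: 3/5 of 337690 = 202614; 202,614 required, 202,614 in favor — approved.
C: 3/5 of 15594908 = 9356944.80, rounded up to 9356945; 9,356,945 required, 9,356,945 in favor — approved.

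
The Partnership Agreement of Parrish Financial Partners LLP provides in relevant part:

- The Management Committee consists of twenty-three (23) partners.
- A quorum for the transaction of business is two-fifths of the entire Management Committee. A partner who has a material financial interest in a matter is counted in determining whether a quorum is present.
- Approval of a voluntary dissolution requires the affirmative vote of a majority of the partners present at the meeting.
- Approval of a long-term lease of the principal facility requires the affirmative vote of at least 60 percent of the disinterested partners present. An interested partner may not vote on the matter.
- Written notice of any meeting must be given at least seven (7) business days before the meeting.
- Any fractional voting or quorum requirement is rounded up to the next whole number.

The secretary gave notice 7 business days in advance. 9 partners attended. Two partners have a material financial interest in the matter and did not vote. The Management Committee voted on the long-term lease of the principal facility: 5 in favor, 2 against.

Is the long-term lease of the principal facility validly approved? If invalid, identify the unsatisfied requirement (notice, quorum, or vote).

Invalid — quorum requirement not satisfied.

Notice: 7 business days given; 7 required (7 ≥ 7). Satisfied.
Quorum: 9 present (interested partners count toward quorum); quorum is 10. Not satisfied.
Vote: the long-term lease of the principal facility requires three-fifths of the disinterested partners present (9 − 2 = 7). 3/5 of 7 = 4.20, rounded up to 5, so 5 affirmative votes are needed; 5 voted in favor. Satisfied. (Moot — without a quorum no business can be validly transacted.)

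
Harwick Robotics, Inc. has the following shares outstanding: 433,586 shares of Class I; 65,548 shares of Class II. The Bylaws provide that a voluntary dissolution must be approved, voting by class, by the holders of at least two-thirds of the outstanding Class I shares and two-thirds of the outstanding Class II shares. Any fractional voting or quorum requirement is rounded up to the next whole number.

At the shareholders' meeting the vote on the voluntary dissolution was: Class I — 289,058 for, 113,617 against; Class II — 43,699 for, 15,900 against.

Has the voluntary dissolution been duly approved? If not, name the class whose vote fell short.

Approved — every class gave the required vote.

Class I: 2/3 of 433586 = 289057.33, rounded up to 289058; 289,058 required, 289,058 in favor — approved.
Class II: 2/3 of 65548 = 43698.67, rounded up to 43699; 43,699 required, 43,699 in favor — approved.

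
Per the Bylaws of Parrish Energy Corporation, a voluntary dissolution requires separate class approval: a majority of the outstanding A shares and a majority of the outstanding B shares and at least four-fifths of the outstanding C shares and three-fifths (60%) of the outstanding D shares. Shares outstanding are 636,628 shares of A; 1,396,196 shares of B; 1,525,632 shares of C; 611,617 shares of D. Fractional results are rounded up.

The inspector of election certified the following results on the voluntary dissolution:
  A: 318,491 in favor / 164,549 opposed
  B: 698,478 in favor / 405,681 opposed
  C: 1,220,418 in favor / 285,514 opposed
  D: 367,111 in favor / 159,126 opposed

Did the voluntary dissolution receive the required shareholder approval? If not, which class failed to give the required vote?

Not approved — the C shares did not give the required vote.

A: a majority of 636628 is 318315; 318,315 required, 318,491 in favor — approved.
B: a majority of 1396196 is 698099; 698,099 required, 698,478 in favor — approved.
C: 4/5 of 1525632 = 1220505.60, rounded up to 1220506; 1,220,506 required, 1,220,418 in favor — not approved.
D: 3/5 of 611617 = 366970.20, rounded up to 366971; 366,971 required, 367,111 in favor — approved.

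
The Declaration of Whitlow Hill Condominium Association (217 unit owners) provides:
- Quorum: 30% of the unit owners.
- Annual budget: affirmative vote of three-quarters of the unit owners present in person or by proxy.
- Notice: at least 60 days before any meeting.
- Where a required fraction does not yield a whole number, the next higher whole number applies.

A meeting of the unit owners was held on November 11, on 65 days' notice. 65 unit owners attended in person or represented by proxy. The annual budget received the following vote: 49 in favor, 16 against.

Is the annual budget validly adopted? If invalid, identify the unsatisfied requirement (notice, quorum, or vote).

Invalid — quorum requirement not satisfied.

Notice: 65 days given; 60 required. Satisfied.
Quorum: 30% of 217 = 65.10, rounded up to 66; 65 present. Not satisfied.
Vote: requires three-fourths of those present (65); 3/4 of 65 = 48.75, rounded up to 49, so 49 needed; 49 in favor. Satisfied.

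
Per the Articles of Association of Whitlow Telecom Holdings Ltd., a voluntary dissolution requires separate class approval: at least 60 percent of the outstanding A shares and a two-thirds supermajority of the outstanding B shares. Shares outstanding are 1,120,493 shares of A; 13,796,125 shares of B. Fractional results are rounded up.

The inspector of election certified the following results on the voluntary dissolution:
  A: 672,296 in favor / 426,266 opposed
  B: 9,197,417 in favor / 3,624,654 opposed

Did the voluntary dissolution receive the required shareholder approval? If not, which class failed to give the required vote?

Approved — every class gave the required vote.

A: 3/5 of 1120493 = 672295.80, rounded up to 672296; 672,296 required, 672,296 in favor — approved.
B: 2/3 of 13796125 = 9197416.67, rounded up to 9197417; 9,197,417 required, 9,197,417 in favor — approved.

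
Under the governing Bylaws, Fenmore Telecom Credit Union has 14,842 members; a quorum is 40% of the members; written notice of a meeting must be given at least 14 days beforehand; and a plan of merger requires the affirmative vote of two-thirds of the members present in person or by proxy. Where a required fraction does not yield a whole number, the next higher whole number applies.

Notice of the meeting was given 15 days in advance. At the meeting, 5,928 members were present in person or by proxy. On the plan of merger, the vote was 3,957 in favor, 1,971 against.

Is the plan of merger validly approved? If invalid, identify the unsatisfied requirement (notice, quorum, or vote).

Invalid — quorum requirement not satisfied.

Notice: 15 days given; 14 required. Satisfied.
Quorum: 40% of 14,842 = 5,936.80, rounded up to 5,937; 5,928 present. Not satisfied.
Vote: requires two-thirds of those present (5,928); 2/3 of 5928 = 3952, so 3,952 needed; 3,957 in favor. Satisfied.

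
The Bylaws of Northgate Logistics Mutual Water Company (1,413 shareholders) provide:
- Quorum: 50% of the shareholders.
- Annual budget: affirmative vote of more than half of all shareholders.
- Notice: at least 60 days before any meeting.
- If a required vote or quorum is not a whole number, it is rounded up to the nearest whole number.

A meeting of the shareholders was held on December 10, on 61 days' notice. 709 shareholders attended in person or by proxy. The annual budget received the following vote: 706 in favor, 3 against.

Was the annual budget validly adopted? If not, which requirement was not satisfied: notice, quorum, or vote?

Notice: 61 days given; 60 required. Satisfied.
Quorum: 50% of 1,413 = 706.50, rounded up to 707; 709 present. Satisfied.
Vote: requires a majority of all shareholders (1,413); a majority of 1413 is 707, so 707 needed; 706 in favor. Not satisfied.

Invalid — vote requirement not satisfied.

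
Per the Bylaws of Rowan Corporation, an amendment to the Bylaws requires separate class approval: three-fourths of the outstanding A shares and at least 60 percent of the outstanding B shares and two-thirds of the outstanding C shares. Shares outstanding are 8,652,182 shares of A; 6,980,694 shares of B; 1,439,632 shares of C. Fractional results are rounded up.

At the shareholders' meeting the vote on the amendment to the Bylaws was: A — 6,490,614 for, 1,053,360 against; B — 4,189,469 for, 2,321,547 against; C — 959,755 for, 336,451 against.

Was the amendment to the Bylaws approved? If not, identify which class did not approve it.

A: 3/4 of 8652182 = 6489136.50, rounded up to 6489137; 6,489,137 required, 6,490,614 in favor — approved.
B: 3/5 of 6980694 = 4188416.40, rounded up to 4188417; 4,188,417 required, 4,189,469 in favor — approved.
C: 2/3 of 1439632 = 959754.67, rounded up to 959755; 959,755 required, 959,755 in favor — approved.

Approved — every class gave the required vote.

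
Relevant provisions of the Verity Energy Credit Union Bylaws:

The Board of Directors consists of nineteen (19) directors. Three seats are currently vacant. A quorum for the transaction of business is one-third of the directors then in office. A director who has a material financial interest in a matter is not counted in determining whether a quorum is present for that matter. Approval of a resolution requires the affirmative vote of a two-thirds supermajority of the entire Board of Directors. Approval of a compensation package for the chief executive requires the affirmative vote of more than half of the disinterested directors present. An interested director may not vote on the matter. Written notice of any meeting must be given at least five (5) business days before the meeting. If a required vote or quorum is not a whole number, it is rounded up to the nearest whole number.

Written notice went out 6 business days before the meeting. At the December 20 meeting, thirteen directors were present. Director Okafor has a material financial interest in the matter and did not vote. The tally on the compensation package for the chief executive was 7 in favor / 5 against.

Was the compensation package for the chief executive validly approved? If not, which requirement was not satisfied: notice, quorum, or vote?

Notice: 6 business days given; 5 required (6 ≥ 5). Satisfied.
Quorum: 13 present, but the 1 interested director does not count, leaving 12. Quorum is 6. Satisfied.
Vote: the compensation package for the chief executive requires a majority of the disinterested directors present (13 − 1 = 12). A majority of 12 is 7, so 7 affirmative votes are needed; 7 voted in favor. Satisfied.

Valid — all requirements satisfied.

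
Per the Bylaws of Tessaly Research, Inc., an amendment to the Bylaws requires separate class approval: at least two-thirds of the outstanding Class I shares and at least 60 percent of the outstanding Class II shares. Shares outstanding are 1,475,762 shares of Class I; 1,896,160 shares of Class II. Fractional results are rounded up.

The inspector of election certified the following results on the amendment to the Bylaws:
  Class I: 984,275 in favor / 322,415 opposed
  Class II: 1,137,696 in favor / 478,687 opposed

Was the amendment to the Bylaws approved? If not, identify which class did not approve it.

Approved — every class gave the required vote.

Class I: 2/3 of 1475762 = 983841.33, rounded up to 983842; 983,842 required, 984,275 in favor — approved.
Class II: 3/5 of 1896160 = 1137696; 1,137,696 required, 1,137,696 in favor — approved.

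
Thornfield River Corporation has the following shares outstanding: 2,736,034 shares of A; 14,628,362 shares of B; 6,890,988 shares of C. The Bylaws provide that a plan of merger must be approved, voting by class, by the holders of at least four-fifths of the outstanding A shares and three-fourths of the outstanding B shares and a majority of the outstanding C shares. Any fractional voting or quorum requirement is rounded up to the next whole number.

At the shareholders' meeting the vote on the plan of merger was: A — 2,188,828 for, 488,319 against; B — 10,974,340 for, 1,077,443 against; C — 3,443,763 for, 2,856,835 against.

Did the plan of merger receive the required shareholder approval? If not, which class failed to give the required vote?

A: 4/5 of 2736034 = 2188827.20, rounded up to 2188828; 2,188,828 required, 2,188,828 in favor — approved.
B: 3/4 of 14628362 = 10971271.50, rounded up to 10971272; 10,971,272 required, 10,974,340 in favor — approved.
C: a majority of 6890988 is 3445495; 3,445,495 required, 3,443,763 in favor — not approved.

Not approved — the C shares did not give the required vote.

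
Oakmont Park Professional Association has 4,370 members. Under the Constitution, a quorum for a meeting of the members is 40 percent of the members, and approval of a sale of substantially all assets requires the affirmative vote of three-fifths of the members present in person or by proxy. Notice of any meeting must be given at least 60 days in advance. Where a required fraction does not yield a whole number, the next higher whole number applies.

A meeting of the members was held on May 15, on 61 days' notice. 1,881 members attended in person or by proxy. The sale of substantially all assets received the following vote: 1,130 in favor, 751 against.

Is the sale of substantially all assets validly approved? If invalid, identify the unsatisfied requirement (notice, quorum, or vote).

Valid — all requirements satisfied.

Notice: 61 days given; 60 required. Satisfied.
Quorum: 40% of 4,370 = 1,748; 1,881 present. Satisfied.
Vote: requires three-fifths of those present (1,881); 3/5 of 1881 = 1128.60, rounded up to 1129, so 1,129 needed; 1,130 in favor. Satisfied.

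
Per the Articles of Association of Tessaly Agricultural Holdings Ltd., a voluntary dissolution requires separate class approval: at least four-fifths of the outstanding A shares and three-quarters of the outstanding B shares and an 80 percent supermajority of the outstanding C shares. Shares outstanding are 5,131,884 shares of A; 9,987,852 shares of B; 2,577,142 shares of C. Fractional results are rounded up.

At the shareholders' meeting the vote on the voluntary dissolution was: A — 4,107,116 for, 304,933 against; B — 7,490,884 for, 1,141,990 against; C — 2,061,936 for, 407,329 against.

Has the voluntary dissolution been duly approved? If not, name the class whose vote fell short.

A: 4/5 of 5131884 = 4105507.20, rounded up to 4105508; 4,105,508 required, 4,107,116 in favor — approved.
B: 3/4 of 9987852 = 7490889; 7,490,889 required, 7,490,884 in favor — not approved.
C: 4/5 of 2577142 = 2061713.60, rounded up to 2061714; 2,061,714 required, 2,061,936 in favor — approved.

Not approved — the B shares did not give the required vote.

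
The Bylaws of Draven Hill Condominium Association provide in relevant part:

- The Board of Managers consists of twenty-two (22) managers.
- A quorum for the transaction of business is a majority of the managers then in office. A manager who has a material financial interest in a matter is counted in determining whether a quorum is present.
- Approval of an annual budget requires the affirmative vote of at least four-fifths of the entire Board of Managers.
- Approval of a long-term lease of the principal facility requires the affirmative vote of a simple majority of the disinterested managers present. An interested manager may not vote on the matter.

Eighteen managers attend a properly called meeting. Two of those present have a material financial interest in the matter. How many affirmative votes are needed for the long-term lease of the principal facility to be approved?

The long-term lease of the principal facility requires a majority of the disinterested managers present (18 − 2 = 16).
A majority of 16 is 9.

9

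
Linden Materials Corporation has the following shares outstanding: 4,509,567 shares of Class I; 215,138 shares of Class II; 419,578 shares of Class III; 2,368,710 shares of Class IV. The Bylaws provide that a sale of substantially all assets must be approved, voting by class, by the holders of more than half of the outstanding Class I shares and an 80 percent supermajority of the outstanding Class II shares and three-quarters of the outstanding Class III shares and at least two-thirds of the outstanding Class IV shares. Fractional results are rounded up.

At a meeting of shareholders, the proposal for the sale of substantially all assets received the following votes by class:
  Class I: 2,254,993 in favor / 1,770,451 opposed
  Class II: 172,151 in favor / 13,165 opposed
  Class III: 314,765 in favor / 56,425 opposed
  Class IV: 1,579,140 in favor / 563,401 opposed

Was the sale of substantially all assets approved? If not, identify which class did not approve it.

Approved — every class gave the required vote.

Class I: a majority of 4509567 is 2254784; 2,254,784 required, 2,254,993 in favor — approved.
Class II: 4/5 of 215138 = 172110.40, rounded up to 172111; 172,111 required, 172,151 in favor — approved.
Class III: 3/4 of 419578 = 314683.50, rounded up to 314684; 314,684 required, 314,765 in favor — approved.
Class IV: 2/3 of 2368710 = 1579140; 1,579,140 required, 1,579,140 in favor — approved.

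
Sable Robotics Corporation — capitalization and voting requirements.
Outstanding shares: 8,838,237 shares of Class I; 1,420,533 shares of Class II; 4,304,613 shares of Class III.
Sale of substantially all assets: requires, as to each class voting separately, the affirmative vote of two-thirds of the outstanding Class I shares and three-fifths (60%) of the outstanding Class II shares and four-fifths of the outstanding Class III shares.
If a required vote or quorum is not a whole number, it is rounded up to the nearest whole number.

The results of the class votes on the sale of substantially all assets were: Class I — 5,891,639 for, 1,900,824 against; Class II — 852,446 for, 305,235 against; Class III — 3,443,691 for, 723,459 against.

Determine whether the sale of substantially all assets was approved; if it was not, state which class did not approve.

Not approved — the Class I shares did not give the required vote.

Class I: 2/3 of 8838237 = 5892158; 5,892,158 required, 5,891,639 in favor — not approved.
Class II: 3/5 of 1420533 = 852319.80, rounded up to 852320; 852,320 required, 852,446 in favor — approved.
Class III: 4/5 of 4304613 = 3443690.40, rounded up to 3443691; 3,443,691 required, 3,443,691 in favor — approved.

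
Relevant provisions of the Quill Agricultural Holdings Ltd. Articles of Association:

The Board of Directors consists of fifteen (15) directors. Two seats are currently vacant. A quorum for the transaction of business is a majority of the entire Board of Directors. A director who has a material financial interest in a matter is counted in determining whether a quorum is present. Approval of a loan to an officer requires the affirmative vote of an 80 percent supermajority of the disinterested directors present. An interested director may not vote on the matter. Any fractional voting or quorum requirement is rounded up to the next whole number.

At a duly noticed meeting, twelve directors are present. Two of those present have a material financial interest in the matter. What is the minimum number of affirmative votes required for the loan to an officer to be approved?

The loan to an officer requires four-fifths of the disinterested directors present (12 − 2 = 10).
4/5 of 10 = 8.

8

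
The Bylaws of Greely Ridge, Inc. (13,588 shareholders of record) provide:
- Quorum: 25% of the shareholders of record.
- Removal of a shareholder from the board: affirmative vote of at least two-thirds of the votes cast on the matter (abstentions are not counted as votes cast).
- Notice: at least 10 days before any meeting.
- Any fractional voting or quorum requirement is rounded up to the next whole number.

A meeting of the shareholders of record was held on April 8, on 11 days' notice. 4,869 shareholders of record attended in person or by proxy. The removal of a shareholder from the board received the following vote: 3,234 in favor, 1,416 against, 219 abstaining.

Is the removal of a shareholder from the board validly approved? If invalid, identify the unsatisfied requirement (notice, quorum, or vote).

Valid — all requirements satisfied.

Notice: 11 days given; 10 required. Satisfied.
Quorum: 25% of 13,588 = 3,397; 4,869 present. Satisfied.
Vote: requires two-thirds of the votes cast (4,869 − 219 abstaining = 4,650); 2/3 of 4650 = 3100, so 3,100 needed; 3,234 in favor. Satisfied.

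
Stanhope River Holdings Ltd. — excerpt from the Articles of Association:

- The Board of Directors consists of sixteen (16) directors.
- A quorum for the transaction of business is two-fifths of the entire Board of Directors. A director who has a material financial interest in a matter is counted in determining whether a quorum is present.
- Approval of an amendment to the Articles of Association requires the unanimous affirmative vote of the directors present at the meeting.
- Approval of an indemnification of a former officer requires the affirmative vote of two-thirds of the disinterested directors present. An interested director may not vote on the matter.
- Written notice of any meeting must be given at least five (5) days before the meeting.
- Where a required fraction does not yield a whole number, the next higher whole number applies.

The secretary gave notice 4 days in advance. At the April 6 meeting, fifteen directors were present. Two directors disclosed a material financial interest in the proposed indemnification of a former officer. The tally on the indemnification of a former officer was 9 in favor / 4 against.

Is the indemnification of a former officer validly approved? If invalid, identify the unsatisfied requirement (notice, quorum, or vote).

Notice: 4 days given; 5 required (4 < 5). Not satisfied.
Quorum: 15 present (interested directors count toward quorum); quorum is 7. Satisfied.
Vote: the indemnification of a former officer requires two-thirds of the disinterested directors present (15 − 2 = 13). 2/3 of 13 = 8.67, rounded up to 9, so 9 affirmative votes are needed; 9 voted in favor. Satisfied.

Invalid — notice requirement not satisfied.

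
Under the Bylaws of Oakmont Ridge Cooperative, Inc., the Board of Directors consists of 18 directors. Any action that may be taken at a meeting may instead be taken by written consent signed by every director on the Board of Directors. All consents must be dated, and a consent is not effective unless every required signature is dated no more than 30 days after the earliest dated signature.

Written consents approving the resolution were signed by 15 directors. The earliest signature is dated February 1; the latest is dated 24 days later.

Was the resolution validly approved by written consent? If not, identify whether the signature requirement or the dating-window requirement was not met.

Signatures required: every one of 18 — unanimous means all 18, so 18 needed; 15 signed. Insufficient.
Dating window: the latest signature is 24 days after the earliest; the limit is 30 days. Within the window.

Not effective — insufficient signatures.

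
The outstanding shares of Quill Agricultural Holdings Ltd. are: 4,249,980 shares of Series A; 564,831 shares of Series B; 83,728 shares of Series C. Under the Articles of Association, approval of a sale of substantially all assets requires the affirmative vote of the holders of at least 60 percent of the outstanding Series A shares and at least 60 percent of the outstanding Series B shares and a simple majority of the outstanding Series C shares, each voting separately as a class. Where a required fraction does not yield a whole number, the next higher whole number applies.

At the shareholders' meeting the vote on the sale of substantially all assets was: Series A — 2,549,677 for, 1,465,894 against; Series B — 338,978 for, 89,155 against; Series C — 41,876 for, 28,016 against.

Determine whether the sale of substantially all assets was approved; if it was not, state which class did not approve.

Not approved — the Series A shares did not give the required vote.

Series A: 3/5 of 4249980 = 2549988; 2,549,988 required, 2,549,677 in favor — not approved.
Series B: 3/5 of 564831 = 338898.60, rounded up to 338899; 338,899 required, 338,978 in favor — approved.
Series C: a majority of 83728 is 41865; 41,865 required, 41,876 in favor — approved.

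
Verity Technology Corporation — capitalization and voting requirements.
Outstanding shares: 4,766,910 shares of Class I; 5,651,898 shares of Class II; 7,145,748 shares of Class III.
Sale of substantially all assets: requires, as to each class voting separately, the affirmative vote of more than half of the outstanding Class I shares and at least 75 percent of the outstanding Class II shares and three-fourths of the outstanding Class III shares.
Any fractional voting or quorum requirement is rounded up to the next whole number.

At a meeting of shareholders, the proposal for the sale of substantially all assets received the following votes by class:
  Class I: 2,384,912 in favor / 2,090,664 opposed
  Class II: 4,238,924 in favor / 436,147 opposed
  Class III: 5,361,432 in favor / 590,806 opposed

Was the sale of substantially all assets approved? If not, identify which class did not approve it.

Approved — every class gave the required vote.

Class I: a majority of 4766910 is 2383456; 2,383,456 required, 2,384,912 in favor — approved.
Class II: 3/4 of 5651898 = 4238923.50, rounded up to 4238924; 4,238,924 required, 4,238,924 in favor — approved.
Class III: 3/4 of 7145748 = 5359311; 5,359,311 required, 5,361,432 in favor — approved.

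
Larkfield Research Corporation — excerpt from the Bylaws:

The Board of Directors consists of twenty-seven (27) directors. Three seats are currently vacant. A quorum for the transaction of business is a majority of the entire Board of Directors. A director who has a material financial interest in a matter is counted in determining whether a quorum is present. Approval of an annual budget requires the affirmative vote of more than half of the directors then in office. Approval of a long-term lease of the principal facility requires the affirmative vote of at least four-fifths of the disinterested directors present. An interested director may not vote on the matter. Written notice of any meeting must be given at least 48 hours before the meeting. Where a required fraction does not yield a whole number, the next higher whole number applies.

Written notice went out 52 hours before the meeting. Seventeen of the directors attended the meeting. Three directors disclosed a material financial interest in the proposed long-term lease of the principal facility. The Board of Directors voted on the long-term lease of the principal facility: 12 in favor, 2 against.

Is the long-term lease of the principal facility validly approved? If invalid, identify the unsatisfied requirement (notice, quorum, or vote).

Notice: 52 hours given; 48 required (52 ≥ 48). Satisfied.
Quorum: 17 present (interested directors count toward quorum); quorum is 14. Satisfied.
Vote: the long-term lease of the principal facility requires four-fifths of the disinterested directors present (17 − 3 = 14). 4/5 of 14 = 11.20, rounded up to 12, so 12 affirmative votes are needed; 12 voted in favor. Satisfied.

Valid — all requirements satisfied.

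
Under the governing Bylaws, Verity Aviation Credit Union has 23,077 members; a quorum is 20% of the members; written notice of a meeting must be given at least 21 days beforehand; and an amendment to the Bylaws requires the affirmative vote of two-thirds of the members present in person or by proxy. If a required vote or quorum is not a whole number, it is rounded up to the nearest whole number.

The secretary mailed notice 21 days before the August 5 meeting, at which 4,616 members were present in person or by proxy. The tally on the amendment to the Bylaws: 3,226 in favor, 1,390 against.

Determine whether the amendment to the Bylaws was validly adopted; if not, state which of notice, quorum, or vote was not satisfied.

Valid — all requirements satisfied.

Notice: 21 days given; 21 required. Satisfied.
Quorum: 20% of 23,077 = 4,615.40, rounded up to 4,616; 4,616 present. Satisfied.
Vote: requires two-thirds of those present (4,616); 2/3 of 4616 = 3077.33, rounded up to 3078, so 3,078 needed; 3,226 in favor. Satisfied.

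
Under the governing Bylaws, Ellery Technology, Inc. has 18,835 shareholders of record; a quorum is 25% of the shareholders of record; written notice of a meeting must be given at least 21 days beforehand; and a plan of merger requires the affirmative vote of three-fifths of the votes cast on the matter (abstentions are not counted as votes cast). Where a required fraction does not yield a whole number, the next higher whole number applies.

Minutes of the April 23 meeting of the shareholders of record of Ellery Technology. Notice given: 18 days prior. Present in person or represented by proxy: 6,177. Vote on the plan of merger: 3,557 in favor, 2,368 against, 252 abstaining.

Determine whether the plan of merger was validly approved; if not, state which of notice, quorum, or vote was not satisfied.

Invalid — notice requirement not satisfied.

Notice: 18 days given; 21 required. Not satisfied.
Quorum: 25% of 18,835 = 4,708.75, rounded up to 4,709; 6,177 present. Satisfied.
Vote: requires three-fifths of the votes cast (6,177 − 252 abstaining = 5,925); 3/5 of 5925 = 3555, so 3,555 needed; 3,557 in favor. Satisfied.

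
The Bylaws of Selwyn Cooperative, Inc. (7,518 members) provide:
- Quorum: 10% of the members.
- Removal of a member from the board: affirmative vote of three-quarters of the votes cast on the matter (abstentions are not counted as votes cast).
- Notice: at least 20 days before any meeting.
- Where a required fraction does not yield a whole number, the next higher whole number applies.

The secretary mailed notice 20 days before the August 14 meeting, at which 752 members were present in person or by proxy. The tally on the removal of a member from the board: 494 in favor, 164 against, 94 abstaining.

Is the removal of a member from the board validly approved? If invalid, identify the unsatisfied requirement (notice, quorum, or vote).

Valid — all requirements satisfied.

Notice: 20 days given; 20 required. Satisfied.
Quorum: 10% of 7,518 = 751.80, rounded up to 752; 752 present. Satisfied.
Vote: requires three-fourths of the votes cast (752 − 94 abstaining = 658); 3/4 of 658 = 493.50, rounded up to 494, so 494 needed; 494 in favor. Satisfied.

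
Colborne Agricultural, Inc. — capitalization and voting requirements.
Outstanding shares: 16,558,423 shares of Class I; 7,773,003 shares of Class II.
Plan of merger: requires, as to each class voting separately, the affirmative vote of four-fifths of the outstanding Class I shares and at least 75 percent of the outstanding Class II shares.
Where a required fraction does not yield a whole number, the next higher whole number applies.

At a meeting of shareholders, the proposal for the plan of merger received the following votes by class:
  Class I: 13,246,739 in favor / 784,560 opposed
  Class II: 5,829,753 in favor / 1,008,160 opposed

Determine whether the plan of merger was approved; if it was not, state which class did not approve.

Approved — every class gave the required vote.

Class I: 4/5 of 16558423 = 13246738.40, rounded up to 13246739; 13,246,739 required, 13,246,739 in favor — approved.
Class II: 3/4 of 7773003 = 5829752.25, rounded up to 5829753; 5,829,753 required, 5,829,753 in favor — approved.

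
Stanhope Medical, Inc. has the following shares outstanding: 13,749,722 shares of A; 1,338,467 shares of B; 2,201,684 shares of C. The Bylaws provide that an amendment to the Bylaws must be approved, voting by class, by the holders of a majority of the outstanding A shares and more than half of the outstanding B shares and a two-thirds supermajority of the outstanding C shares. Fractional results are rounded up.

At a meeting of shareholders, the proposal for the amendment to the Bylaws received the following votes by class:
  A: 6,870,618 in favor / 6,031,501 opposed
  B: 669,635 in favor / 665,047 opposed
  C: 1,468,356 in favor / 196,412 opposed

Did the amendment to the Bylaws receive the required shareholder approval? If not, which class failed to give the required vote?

A: a majority of 13749722 is 6874862; 6,874,862 required, 6,870,618 in favor — not approved.
B: a majority of 1338467 is 669234; 669,234 required, 669,635 in favor — approved.
C: 2/3 of 2201684 = 1467789.33, rounded up to 1467790; 1,467,790 required, 1,468,356 in favor — approved.

Not approved — the A shares did not give the required vote.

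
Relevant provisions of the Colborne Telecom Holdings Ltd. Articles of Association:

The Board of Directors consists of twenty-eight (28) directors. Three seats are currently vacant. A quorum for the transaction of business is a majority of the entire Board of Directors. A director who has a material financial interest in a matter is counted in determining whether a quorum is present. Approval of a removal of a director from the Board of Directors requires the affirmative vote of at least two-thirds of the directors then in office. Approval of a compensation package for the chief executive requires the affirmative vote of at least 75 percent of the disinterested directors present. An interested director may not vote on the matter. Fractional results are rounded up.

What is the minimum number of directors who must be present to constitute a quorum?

A majority of 28 is 15.

15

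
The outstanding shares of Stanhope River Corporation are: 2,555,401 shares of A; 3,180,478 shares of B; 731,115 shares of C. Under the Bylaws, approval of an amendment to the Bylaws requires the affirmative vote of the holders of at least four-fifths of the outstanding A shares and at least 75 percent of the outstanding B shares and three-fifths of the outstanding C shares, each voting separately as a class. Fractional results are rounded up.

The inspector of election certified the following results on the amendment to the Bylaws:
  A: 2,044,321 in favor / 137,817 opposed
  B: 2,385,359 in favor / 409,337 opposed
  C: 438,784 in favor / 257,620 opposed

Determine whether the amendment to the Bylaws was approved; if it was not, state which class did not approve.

Approved — every class gave the required vote.

A: 4/5 of 2555401 = 2044320.80, rounded up to 2044321; 2,044,321 required, 2,044,321 in favor — approved.
B: 3/4 of 3180478 = 2385358.50, rounded up to 2385359; 2,385,359 required, 2,385,359 in favor — approved.
C: 3/5 of 731115 = 438669; 438,669 required, 438,784 in favor — approved.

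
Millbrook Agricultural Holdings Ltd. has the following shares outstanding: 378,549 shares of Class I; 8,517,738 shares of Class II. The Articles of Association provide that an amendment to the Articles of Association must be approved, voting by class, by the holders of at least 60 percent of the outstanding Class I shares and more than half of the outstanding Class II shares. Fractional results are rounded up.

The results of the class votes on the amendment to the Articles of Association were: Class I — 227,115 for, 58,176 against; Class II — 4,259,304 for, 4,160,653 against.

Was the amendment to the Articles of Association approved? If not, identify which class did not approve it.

Not approved — the Class I shares did not give the required vote.

Class I: 3/5 of 378549 = 227129.40, rounded up to 227130; 227,130 required, 227,115 in favor — not approved.
Class II: a majority of 8517738 is 4258870; 4,258,870 required, 4,259,304 in favor — approved.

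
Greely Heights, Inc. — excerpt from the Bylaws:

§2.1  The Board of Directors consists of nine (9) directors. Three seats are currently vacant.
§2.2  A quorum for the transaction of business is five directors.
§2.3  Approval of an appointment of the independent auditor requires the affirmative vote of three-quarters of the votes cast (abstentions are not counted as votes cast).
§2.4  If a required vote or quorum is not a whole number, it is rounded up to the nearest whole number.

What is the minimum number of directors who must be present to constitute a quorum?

The quorum is fixed at 5.

5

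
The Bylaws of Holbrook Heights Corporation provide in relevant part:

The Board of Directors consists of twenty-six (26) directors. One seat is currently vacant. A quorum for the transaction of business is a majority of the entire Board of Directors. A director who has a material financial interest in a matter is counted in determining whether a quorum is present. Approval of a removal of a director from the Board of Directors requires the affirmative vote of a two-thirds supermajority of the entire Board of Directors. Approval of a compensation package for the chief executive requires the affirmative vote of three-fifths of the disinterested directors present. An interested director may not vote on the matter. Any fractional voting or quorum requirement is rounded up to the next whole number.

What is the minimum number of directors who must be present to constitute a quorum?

14

A majority of 26 is 14.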